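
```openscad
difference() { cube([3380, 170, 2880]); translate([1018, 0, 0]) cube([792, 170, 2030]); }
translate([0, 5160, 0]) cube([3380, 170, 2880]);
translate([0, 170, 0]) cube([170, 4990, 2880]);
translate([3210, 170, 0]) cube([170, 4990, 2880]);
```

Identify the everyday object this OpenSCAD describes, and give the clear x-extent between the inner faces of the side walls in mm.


A single room. The interior width is 3040 mm.

Four walls enclosing a rectangle with a door in the front wall — a room. Outside width 3380 minus two 170 mm walls gives 3040 mm.


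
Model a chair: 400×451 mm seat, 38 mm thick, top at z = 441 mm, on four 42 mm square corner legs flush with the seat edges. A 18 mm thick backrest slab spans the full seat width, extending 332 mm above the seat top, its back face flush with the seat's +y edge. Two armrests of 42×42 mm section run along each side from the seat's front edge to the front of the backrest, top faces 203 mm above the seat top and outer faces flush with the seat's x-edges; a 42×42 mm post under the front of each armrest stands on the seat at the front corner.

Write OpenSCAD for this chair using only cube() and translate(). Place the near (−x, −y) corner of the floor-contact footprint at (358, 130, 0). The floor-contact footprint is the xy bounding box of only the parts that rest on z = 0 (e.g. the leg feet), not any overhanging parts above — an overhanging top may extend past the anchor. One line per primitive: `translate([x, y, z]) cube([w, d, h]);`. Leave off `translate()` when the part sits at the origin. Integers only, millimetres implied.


// leg_h = 441 - 38 = 403
// arm post h = 203 - 42 = 161
translate([358, 130, 403]) cube([400, 451, 38]);
translate([358, 130, 0]) cube([42, 42, 403]);
translate([716, 130, 0]) cube([42, 42, 403]);
translate([358, 539, 0]) cube([42, 42, 403]);
translate([716, 539, 0]) cube([42, 42, 403]);
translate([358, 563, 441]) cube([400, 18, 332]);
translate([358, 130, 602]) cube([42, 433, 42]);
translate([716, 130, 602]) cube([42, 433, 42]);
translate([358, 130, 441]) cube([42, 42, 161]);
translate([716, 130, 441]) cube([42, 42, 161]);


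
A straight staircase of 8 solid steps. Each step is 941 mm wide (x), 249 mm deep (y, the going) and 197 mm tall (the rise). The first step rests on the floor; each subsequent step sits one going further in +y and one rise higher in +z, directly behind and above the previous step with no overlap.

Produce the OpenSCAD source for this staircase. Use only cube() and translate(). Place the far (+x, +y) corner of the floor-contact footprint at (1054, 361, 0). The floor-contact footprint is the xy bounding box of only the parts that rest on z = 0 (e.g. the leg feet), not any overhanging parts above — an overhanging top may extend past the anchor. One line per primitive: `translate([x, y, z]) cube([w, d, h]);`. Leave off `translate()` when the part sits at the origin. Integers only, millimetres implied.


translate([113, 112, 0]) cube([941, 249, 197]);
translate([113, 361, 197]) cube([941, 249, 197]);
translate([113, 610, 394]) cube([941, 249, 197]);
translate([113, 859, 591]) cube([941, 249, 197]);
translate([113, 1108, 788]) cube([941, 249, 197]);
translate([113, 1357, 985]) cube([941, 249, 197]);
translate([113, 1606, 1182]) cube([941, 249, 197]);
translate([113, 1855, 1379]) cube([941, 249, 197]);


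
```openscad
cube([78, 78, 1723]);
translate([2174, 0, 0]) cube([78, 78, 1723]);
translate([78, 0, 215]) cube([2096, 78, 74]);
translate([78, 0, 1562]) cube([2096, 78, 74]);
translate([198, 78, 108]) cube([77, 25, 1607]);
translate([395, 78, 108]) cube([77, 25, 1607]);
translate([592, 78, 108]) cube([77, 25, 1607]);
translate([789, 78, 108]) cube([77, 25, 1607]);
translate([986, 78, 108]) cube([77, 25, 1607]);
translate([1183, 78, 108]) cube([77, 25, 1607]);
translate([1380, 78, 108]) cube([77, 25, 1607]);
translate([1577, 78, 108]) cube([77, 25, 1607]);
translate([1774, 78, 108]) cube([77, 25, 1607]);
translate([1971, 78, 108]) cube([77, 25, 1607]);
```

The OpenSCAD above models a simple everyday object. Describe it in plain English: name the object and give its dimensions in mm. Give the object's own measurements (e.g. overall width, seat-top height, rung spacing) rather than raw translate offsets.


A fence section. Two 78×78 mm posts, 1723 mm tall, stand on the floor with a clear span of 2096 mm between their inner faces. Two horizontal rails of 78×74 mm section span the gap between the posts with their undersides at z = 215 mm and z = 1562 mm, flush with the posts' −y face. 10 pickets, each 77 mm wide, 25 mm thick and 1607 mm tall, are fixed to the +y face of the rails with their bottoms at z = 108 mm, spaced across the span with a 120 mm gap after the −x post and between neighbouring pickets, with 126 mm left before the +x post.


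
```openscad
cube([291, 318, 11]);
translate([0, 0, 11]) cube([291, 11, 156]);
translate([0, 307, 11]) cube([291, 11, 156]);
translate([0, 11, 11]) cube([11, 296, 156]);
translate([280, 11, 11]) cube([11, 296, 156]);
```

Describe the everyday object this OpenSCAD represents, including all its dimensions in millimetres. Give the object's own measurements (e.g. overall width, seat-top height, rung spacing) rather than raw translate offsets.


An open-topped rectangular box: outside dimensions 291×318×167 mm, with a uniform wall and base thickness of 11 mm. The base is a full 291×318 slab on the floor; four walls sit on top of the base. The front and back walls (the −y and +y sides) span the full width; the two side walls fit between them.


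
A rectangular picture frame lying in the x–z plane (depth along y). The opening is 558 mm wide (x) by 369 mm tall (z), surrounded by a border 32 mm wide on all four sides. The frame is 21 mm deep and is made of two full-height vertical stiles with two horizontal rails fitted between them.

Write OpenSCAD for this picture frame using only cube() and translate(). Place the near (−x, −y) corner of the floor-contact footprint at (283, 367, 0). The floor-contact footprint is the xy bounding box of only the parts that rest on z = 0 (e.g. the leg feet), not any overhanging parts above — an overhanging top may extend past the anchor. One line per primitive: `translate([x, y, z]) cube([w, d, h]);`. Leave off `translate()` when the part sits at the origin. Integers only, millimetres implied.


translate([283, 367, 0]) cube([32, 21, 433]);
translate([873, 367, 0]) cube([32, 21, 433]);
translate([315, 367, 0]) cube([558, 21, 32]);
translate([315, 367, 401]) cube([558, 21, 32]);


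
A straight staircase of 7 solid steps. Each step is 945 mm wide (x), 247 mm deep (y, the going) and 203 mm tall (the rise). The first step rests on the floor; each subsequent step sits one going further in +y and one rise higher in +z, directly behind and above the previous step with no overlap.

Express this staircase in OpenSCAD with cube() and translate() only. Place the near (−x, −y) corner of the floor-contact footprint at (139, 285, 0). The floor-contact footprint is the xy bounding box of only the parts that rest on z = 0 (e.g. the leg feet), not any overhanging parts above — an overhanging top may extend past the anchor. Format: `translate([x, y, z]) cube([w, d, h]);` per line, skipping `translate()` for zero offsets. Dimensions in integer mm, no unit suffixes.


translate([139, 285, 0]) cube([945, 247, 203]);
translate([139, 532, 203]) cube([945, 247, 203]);
translate([139, 779, 406]) cube([945, 247, 203]);
translate([139, 1026, 609]) cube([945, 247, 203]);
translate([139, 1273, 812]) cube([945, 247, 203]);
translate([139, 1520, 1015]) cube([945, 247, 203]);
translate([139, 1767, 1218]) cube([945, 247, 203]);


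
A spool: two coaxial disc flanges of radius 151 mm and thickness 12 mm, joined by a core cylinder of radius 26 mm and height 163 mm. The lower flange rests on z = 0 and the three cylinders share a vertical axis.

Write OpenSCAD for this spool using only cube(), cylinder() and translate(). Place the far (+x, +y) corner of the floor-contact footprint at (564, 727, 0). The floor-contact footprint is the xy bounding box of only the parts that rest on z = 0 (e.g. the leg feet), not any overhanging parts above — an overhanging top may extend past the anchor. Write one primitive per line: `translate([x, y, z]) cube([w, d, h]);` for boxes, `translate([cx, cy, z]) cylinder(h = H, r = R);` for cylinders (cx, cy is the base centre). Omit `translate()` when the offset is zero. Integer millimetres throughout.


translate([413, 576, 0]) cylinder(h = 12, r = 151);
translate([413, 576, 12]) cylinder(h = 163, r = 26);
translate([413, 576, 175]) cylinder(h = 12, r = 151);


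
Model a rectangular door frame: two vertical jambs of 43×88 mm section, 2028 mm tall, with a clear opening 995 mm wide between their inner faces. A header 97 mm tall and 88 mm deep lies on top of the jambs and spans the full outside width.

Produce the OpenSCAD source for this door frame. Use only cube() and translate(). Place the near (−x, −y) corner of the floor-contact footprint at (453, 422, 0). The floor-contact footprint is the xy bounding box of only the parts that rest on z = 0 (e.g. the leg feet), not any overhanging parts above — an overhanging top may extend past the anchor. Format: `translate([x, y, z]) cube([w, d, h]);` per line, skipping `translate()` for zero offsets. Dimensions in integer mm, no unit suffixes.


translate([453, 422, 0]) cube([43, 88, 2028]);
translate([1491, 422, 0]) cube([43, 88, 2028]);
translate([453, 422, 2028]) cube([1081, 88, 97]);


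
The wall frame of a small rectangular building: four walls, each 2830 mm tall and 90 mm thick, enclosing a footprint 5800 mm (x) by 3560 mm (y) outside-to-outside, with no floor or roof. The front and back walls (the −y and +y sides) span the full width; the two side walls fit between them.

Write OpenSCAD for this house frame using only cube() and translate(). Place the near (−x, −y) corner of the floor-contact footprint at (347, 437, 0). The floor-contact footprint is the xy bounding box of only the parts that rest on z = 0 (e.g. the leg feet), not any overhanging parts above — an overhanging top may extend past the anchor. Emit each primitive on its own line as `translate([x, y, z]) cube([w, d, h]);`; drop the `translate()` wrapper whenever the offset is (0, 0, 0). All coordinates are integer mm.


translate([347, 437, 0]) cube([5800, 90, 2830]);
translate([347, 3907, 0]) cube([5800, 90, 2830]);
translate([347, 527, 0]) cube([90, 3380, 2830]);
translate([6057, 527, 0]) cube([90, 3380, 2830]);


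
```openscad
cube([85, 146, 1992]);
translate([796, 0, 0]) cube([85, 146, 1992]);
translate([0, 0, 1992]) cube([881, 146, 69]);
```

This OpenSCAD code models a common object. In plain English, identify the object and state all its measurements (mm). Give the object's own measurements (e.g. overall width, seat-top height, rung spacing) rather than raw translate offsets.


A door frame. The clear opening is 711 mm wide and 1992 mm high. Two 85 mm wide jambs, 146 mm deep, stand either side of the opening from the floor to the top of the opening. A 69 mm thick head sits across the top of both jambs, spanning the full outside width of the frame.


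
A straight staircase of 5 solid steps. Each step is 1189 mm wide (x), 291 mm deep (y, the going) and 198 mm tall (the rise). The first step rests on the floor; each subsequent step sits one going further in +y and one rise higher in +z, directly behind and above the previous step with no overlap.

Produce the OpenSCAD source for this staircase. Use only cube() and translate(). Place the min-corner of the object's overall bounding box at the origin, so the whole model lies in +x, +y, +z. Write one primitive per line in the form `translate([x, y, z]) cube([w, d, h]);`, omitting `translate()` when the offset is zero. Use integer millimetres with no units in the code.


cube([1189, 291, 198]);
translate([0, 291, 198]) cube([1189, 291, 198]);
translate([0, 582, 396]) cube([1189, 291, 198]);
translate([0, 873, 594]) cube([1189, 291, 198]);
translate([0, 1164, 792]) cube([1189, 291, 198]);


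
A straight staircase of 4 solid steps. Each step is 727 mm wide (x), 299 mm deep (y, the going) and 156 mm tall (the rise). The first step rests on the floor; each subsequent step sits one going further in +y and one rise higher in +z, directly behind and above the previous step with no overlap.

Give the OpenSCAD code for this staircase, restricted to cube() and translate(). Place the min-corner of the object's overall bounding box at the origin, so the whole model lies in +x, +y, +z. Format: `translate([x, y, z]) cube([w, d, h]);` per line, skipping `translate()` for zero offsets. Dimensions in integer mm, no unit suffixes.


cube([727, 299, 156]);
translate([0, 299, 156]) cube([727, 299, 156]);
translate([0, 598, 312]) cube([727, 299, 156]);
translate([0, 897, 468]) cube([727, 299, 156]);


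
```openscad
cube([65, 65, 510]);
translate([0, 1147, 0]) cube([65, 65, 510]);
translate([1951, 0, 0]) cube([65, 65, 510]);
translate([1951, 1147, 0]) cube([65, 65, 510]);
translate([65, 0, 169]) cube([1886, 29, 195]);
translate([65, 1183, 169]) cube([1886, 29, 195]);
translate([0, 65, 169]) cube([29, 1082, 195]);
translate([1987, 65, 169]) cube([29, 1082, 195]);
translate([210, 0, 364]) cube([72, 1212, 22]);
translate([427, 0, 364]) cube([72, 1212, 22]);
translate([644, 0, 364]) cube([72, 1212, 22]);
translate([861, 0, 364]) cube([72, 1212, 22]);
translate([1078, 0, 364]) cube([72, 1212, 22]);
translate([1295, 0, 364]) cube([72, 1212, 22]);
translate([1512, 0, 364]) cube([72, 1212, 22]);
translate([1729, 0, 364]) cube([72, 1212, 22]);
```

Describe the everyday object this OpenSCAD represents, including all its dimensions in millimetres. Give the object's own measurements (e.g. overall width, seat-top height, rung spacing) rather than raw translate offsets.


A bed frame 2016 mm long (x) by 1212 mm wide (y). Four 65×65 mm corner posts, 510 mm tall, at the corners of the footprint. Four rails of 29 mm thickness and 195 mm height run between adjacent posts with their undersides at z = 169 mm, their outer faces flush with the outside of the frame (the two x-running rails run between the posts' inner faces; the two y-running rails run between the posts' inner faces). 8 slats, each 72 mm wide (x) and 22 mm thick, lie across the top of the two x-running rails, running the full 1212 mm width of the frame in y; along x they sit between the end posts with a 145 mm gap after the −x posts and between neighbouring slats, leaving 150 mm before the +x posts.


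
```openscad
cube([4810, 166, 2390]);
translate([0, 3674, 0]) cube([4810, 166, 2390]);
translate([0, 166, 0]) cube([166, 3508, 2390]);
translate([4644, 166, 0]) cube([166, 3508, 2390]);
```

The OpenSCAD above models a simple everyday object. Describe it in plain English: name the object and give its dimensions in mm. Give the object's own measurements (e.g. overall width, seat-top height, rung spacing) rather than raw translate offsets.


The wall frame of a small rectangular building: four walls, each 2390 mm tall and 166 mm thick, enclosing a footprint 4810 mm (x) by 3840 mm (y) outside-to-outside, with no floor or roof. The front and back walls (the −y and +y sides) span the full width; the two side walls fit between them.


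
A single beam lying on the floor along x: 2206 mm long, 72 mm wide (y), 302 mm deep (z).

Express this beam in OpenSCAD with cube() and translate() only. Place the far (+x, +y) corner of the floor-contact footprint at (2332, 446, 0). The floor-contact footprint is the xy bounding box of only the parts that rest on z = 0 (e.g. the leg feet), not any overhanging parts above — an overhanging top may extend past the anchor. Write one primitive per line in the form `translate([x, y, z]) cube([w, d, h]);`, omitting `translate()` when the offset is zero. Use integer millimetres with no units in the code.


translate([126, 374, 0]) cube([2206, 72, 302]);


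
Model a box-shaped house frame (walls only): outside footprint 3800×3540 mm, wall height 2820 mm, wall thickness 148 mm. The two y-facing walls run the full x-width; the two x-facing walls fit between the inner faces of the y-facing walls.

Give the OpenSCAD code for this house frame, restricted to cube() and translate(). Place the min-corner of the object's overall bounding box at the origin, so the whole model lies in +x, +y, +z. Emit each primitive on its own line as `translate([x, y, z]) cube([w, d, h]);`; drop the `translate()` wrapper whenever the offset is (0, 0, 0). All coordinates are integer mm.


cube([3800, 148, 2820]);
translate([0, 3392, 0]) cube([3800, 148, 2820]);
translate([0, 148, 0]) cube([148, 3244, 2820]);
translate([3652, 148, 0]) cube([148, 3244, 2820]);


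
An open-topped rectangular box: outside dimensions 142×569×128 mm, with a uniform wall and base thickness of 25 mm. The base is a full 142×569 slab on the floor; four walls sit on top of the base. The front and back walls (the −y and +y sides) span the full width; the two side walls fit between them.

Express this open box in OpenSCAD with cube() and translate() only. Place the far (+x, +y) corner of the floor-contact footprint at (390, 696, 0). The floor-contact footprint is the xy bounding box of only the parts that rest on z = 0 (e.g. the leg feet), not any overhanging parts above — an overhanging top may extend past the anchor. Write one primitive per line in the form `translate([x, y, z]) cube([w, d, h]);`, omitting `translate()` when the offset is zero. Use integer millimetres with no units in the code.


translate([248, 127, 0]) cube([142, 569, 25]);
translate([248, 127, 25]) cube([142, 25, 103]);
translate([248, 671, 25]) cube([142, 25, 103]);
translate([248, 152, 25]) cube([25, 519, 103]);
translate([365, 152, 25]) cube([25, 519, 103]);


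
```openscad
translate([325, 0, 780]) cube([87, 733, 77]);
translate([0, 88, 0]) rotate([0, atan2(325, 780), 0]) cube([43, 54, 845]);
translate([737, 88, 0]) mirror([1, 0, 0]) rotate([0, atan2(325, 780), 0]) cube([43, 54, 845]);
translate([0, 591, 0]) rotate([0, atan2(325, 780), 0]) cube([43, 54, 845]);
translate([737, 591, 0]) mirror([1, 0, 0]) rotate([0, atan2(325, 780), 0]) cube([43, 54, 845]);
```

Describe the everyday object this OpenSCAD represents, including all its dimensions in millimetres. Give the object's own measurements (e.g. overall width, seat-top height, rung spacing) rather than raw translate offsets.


A sawhorse. A 87×733×77 mm beam (x, y, z) sits on two A-frame leg pairs. Each pair is two raked legs of 43×54 mm section (54 mm along y) splaying symmetrically in x. Each leg rises 780 mm vertically over 325 mm of horizontal reach and is 845 mm long along its own axis. Every leg's outer bottom edge rests on the floor and its outer top edge meets a bottom edge of the beam — the left legs (tilting toward +x) meet the beam's −x bottom edge, the right legs (their mirror images, tilting toward −x) meet its +x bottom edge — so the leg tops tuck under the beam, the beam's underside is 780 mm above the floor, and the feet are 737 mm apart outside-to-outside with the beam centred between them. The two leg pairs are set in 88 mm from either end of the beam.


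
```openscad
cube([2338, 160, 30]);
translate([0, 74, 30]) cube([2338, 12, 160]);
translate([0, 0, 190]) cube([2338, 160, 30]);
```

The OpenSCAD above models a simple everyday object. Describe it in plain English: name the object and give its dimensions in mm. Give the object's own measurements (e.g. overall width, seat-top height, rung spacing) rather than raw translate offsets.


An I-beam lying along x, 2338 mm long. Overall section height 220 mm. Two flanges 160 mm wide (y) and 30 mm thick, one on the floor and one at the top; a web 12 mm thick runs between them, centred on the flange width.


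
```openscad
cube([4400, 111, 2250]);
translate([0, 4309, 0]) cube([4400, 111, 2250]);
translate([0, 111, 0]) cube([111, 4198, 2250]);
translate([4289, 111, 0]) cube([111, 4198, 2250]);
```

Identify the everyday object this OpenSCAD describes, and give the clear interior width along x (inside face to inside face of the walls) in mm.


A house (or room) frame. The interior width is 4178 mm.

Four 2250 mm walls enclosing a rectangle with no floor or roof — a room or house frame. Outside width is 4400 mm and wall thickness is 111 mm, so the interior width is 4400 − 2 × 111 = 4178 mm.


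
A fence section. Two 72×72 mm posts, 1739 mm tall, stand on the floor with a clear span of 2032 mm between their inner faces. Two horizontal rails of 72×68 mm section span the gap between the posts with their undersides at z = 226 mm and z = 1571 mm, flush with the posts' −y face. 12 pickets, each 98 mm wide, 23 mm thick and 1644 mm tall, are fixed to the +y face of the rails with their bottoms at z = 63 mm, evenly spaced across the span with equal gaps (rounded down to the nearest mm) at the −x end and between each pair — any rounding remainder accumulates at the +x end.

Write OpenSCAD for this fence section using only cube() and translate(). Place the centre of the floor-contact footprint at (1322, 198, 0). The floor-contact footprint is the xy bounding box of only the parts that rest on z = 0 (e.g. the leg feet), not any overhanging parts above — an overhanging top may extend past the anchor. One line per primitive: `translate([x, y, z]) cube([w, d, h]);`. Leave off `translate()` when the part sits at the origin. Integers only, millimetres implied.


translate([234, 162, 0]) cube([72, 72, 1739]);
translate([2338, 162, 0]) cube([72, 72, 1739]);
translate([306, 162, 226]) cube([2032, 72, 68]);
translate([306, 162, 1571]) cube([2032, 72, 68]);
translate([371, 234, 63]) cube([98, 23, 1644]);
translate([534, 234, 63]) cube([98, 23, 1644]);
translate([697, 234, 63]) cube([98, 23, 1644]);
translate([860, 234, 63]) cube([98, 23, 1644]);
translate([1023, 234, 63]) cube([98, 23, 1644]);
translate([1186, 234, 63]) cube([98, 23, 1644]);
translate([1349, 234, 63]) cube([98, 23, 1644]);
translate([1512, 234, 63]) cube([98, 23, 1644]);
translate([1675, 234, 63]) cube([98, 23, 1644]);
translate([1838, 234, 63]) cube([98, 23, 1644]);
translate([2001, 234, 63]) cube([98, 23, 1644]);
translate([2164, 234, 63]) cube([98, 23, 1644]);


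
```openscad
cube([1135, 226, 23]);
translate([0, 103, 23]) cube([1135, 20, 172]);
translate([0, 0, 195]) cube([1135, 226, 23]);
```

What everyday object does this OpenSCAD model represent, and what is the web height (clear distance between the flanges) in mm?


An I-beam. The web height is 172 mm.

Two wide flanges with a thin centred web — an I-beam. Overall 218 mm minus two 23 mm flanges gives a web of 218 − 2·23 = 172 mm.


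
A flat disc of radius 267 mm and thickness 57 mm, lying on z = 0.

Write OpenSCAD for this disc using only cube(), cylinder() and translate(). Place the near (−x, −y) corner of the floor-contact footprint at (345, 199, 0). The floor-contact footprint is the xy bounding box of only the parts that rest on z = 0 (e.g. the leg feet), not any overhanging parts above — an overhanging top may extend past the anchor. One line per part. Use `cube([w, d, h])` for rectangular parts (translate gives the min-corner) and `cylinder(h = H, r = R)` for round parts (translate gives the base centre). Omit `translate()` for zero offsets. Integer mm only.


translate([612, 466, 0]) cylinder(h = 57, r = 267);


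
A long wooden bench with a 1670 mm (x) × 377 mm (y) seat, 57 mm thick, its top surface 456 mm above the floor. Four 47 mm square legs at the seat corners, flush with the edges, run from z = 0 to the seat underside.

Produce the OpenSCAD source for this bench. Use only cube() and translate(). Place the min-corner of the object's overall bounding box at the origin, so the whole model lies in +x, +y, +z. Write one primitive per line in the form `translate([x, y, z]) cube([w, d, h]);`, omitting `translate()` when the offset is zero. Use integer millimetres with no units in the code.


translate([0, 0, 399]) cube([1670, 377, 57]);
cube([47, 47, 399]);
translate([0, 330, 0]) cube([47, 47, 399]);
translate([1623, 0, 0]) cube([47, 47, 399]);
translate([1623, 330, 0]) cube([47, 47, 399]);


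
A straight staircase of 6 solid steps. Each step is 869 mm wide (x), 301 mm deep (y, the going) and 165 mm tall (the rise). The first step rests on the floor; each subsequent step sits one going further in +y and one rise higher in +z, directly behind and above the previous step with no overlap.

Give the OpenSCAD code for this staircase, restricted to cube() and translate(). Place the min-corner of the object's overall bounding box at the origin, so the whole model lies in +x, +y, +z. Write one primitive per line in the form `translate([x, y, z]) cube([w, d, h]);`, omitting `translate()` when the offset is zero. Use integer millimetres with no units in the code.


cube([869, 301, 165]);
translate([0, 301, 165]) cube([869, 301, 165]);
translate([0, 602, 330]) cube([869, 301, 165]);
translate([0, 903, 495]) cube([869, 301, 165]);
translate([0, 1204, 660]) cube([869, 301, 165]);
translate([0, 1505, 825]) cube([869, 301, 165]);


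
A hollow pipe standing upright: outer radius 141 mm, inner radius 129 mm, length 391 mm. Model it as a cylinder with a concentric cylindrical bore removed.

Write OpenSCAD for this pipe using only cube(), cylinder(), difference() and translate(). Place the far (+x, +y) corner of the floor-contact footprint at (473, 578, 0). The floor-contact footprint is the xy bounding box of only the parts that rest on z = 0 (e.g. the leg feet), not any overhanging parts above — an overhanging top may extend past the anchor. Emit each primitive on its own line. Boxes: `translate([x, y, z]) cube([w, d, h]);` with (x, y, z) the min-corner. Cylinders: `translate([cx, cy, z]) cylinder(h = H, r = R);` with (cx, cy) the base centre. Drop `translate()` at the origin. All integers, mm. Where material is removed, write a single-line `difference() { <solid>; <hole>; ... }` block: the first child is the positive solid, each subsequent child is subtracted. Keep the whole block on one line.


difference() { translate([332, 437, 0]) cylinder(h = 391, r = 141); translate([332, 437, 0]) cylinder(h = 391, r = 129); }


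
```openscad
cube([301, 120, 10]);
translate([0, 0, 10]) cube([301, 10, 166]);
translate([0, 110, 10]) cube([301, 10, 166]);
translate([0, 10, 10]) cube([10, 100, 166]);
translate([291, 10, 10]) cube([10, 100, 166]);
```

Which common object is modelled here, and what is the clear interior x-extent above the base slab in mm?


An open box. The internal width is 281 mm.

A 301×120 base slab with four walls standing on it — an open box. The base is 301 mm wide and the walls are 10 mm thick, so the internal width is 301 − 2 × 10 = 281 mm.


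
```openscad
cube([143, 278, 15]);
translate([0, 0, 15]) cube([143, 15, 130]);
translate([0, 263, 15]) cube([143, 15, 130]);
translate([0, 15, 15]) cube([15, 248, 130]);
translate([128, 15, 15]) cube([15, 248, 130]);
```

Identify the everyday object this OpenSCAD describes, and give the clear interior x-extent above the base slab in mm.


An open box. The internal width is 113 mm.

A 143×278 base slab with four walls standing on it — an open box. The base is 143 mm wide and the walls are 15 mm thick, so the internal width is 143 − 2 × 15 = 113 mm.


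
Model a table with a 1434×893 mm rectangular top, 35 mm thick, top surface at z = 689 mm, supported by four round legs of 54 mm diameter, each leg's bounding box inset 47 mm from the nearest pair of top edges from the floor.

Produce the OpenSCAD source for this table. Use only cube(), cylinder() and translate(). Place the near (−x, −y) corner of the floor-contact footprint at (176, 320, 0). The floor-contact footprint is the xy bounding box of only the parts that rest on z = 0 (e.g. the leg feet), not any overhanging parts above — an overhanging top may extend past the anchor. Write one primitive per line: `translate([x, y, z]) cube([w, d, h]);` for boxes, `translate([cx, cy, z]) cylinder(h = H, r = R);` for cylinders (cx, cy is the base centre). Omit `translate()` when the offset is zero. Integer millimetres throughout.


translate([129, 273, 654]) cube([1434, 893, 35]);
translate([203, 347, 0]) cylinder(h = 654, r = 27);
translate([1489, 347, 0]) cylinder(h = 654, r = 27);
translate([203, 1092, 0]) cylinder(h = 654, r = 27);
translate([1489, 1092, 0]) cylinder(h = 654, r = 27);


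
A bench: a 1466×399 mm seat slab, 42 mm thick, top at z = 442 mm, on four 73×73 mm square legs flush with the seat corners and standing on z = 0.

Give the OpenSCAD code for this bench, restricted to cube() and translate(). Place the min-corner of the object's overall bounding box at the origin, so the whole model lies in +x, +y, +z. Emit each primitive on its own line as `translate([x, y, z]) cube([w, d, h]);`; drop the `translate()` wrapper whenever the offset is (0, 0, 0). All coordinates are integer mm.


translate([0, 0, 400]) cube([1466, 399, 42]);
cube([73, 73, 400]);
translate([0, 326, 0]) cube([73, 73, 400]);
translate([1393, 0, 0]) cube([73, 73, 400]);
translate([1393, 326, 0]) cube([73, 73, 400]);


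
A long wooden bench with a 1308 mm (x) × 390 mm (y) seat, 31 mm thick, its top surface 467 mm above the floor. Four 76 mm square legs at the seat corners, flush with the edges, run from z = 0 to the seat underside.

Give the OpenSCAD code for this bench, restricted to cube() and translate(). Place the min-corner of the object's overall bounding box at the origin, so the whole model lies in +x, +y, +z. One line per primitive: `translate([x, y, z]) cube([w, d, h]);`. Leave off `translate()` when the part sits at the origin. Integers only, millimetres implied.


translate([0, 0, 436]) cube([1308, 390, 31]);
cube([76, 76, 436]);
translate([0, 314, 0]) cube([76, 76, 436]);
translate([1232, 0, 0]) cube([76, 76, 436]);
translate([1232, 314, 0]) cube([76, 76, 436]);


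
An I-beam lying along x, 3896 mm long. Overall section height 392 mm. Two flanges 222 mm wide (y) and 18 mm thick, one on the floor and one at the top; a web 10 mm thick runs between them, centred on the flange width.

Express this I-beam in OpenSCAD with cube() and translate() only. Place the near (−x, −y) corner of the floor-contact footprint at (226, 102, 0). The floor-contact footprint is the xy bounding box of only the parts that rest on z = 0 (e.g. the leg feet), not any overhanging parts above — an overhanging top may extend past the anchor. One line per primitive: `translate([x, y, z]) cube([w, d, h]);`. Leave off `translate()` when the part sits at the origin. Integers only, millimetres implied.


translate([226, 102, 0]) cube([3896, 222, 18]);
translate([226, 208, 18]) cube([3896, 10, 356]);
translate([226, 102, 374]) cube([3896, 222, 18]);


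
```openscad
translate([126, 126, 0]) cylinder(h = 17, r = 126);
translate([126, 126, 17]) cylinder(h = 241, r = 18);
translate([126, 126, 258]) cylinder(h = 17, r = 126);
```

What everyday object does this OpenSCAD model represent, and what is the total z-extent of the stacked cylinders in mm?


A spool. The overall height is 275 mm.

Three coaxial cylinders, large–small–large — a spool. Two 17 mm flanges and a 241 mm core give 17 + 241 + 17 = 275 mm.


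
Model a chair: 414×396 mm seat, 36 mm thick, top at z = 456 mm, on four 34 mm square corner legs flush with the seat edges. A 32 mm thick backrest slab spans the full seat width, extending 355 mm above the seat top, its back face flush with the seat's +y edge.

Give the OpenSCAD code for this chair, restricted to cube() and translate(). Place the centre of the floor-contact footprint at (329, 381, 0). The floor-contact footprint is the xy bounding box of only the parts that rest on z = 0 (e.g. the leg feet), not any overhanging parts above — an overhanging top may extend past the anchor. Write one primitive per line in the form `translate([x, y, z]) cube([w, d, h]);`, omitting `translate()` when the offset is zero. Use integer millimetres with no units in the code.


// leg_h = 456 - 36 = 420
translate([122, 183, 420]) cube([414, 396, 36]);
translate([122, 183, 0]) cube([34, 34, 420]);
translate([502, 183, 0]) cube([34, 34, 420]);
translate([122, 545, 0]) cube([34, 34, 420]);
translate([502, 545, 0]) cube([34, 34, 420]);
translate([122, 547, 456]) cube([414, 32, 355]);


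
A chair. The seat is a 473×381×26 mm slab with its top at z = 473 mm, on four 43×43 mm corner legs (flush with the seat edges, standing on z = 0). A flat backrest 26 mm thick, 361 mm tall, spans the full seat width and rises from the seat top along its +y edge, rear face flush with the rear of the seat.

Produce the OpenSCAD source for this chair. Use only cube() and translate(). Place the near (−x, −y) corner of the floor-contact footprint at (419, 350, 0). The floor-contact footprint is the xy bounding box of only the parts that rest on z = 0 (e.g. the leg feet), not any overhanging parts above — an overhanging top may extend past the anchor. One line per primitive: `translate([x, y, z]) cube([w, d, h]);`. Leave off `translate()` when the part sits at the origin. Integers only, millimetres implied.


translate([419, 350, 447]) cube([473, 381, 26]);
translate([419, 350, 0]) cube([43, 43, 447]);
translate([849, 350, 0]) cube([43, 43, 447]);
translate([419, 688, 0]) cube([43, 43, 447]);
translate([849, 688, 0]) cube([43, 43, 447]);
translate([419, 705, 473]) cube([473, 26, 361]);


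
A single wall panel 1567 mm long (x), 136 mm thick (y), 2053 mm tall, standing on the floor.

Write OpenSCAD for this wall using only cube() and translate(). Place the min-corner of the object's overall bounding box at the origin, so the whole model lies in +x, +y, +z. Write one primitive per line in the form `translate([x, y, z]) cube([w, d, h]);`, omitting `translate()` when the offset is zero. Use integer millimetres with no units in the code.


cube([1567, 136, 2053]);


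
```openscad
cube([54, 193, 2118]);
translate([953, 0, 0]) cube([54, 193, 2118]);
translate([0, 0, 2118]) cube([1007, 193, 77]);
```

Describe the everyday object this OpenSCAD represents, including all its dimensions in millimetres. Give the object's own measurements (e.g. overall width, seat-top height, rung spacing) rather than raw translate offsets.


A door frame. The clear opening is 899 mm wide and 2118 mm high. Two 54 mm wide jambs, 193 mm deep, stand either side of the opening from the floor to the top of the opening. A 77 mm thick head sits across the top of both jambs, spanning the full outside width of the frame.


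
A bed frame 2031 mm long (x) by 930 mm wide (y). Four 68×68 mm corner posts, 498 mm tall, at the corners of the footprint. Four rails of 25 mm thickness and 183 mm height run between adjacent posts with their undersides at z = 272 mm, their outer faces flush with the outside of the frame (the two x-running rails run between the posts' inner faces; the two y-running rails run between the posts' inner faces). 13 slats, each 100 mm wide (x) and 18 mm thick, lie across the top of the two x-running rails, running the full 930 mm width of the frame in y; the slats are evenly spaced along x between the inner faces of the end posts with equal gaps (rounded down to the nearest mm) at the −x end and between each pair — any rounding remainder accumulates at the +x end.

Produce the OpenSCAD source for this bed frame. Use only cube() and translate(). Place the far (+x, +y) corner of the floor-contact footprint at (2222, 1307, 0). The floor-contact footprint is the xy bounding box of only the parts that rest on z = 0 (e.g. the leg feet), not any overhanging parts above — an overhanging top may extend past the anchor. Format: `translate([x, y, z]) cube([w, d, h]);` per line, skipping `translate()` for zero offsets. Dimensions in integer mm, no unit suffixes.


// slat z = rail_z + rail_h = 272 + 183 = 455
// slat gap = ⌊(1895 − 13·100) / 14⌋ = 42
translate([191, 377, 0]) cube([68, 68, 498]);
translate([191, 1239, 0]) cube([68, 68, 498]);
translate([2154, 377, 0]) cube([68, 68, 498]);
translate([2154, 1239, 0]) cube([68, 68, 498]);
translate([259, 377, 272]) cube([1895, 25, 183]);
translate([259, 1282, 272]) cube([1895, 25, 183]);
translate([191, 445, 272]) cube([25, 794, 183]);
translate([2197, 445, 272]) cube([25, 794, 183]);
translate([301, 377, 455]) cube([100, 930, 18]);
translate([443, 377, 455]) cube([100, 930, 18]);
translate([585, 377, 455]) cube([100, 930, 18]);
translate([727, 377, 455]) cube([100, 930, 18]);
translate([869, 377, 455]) cube([100, 930, 18]);
translate([1011, 377, 455]) cube([100, 930, 18]);
translate([1153, 377, 455]) cube([100, 930, 18]);
translate([1295, 377, 455]) cube([100, 930, 18]);
translate([1437, 377, 455]) cube([100, 930, 18]);
translate([1579, 377, 455]) cube([100, 930, 18]);
translate([1721, 377, 455]) cube([100, 930, 18]);
translate([1863, 377, 455]) cube([100, 930, 18]);
translate([2005, 377, 455]) cube([100, 930, 18]);


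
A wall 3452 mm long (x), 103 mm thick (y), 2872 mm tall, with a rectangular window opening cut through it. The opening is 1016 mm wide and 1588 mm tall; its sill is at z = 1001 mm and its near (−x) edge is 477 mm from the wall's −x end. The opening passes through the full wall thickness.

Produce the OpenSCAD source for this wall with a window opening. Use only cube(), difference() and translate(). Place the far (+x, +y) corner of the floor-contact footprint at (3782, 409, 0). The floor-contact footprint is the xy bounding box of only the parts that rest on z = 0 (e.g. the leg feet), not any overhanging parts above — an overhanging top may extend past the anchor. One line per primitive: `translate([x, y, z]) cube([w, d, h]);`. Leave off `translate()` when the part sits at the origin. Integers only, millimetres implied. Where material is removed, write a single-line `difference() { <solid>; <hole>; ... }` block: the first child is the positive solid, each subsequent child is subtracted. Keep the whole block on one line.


difference() { translate([330, 306, 0]) cube([3452, 103, 2872]); translate([807, 306, 1001]) cube([1016, 103, 1588]); }


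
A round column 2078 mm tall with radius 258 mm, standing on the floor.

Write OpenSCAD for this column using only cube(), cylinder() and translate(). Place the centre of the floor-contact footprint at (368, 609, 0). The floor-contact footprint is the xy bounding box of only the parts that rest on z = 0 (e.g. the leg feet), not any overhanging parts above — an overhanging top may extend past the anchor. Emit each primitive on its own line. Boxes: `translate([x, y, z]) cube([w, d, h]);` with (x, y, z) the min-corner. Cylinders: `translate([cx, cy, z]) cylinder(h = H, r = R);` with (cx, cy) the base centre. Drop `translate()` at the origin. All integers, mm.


translate([368, 609, 0]) cylinder(h = 2078, r = 258);


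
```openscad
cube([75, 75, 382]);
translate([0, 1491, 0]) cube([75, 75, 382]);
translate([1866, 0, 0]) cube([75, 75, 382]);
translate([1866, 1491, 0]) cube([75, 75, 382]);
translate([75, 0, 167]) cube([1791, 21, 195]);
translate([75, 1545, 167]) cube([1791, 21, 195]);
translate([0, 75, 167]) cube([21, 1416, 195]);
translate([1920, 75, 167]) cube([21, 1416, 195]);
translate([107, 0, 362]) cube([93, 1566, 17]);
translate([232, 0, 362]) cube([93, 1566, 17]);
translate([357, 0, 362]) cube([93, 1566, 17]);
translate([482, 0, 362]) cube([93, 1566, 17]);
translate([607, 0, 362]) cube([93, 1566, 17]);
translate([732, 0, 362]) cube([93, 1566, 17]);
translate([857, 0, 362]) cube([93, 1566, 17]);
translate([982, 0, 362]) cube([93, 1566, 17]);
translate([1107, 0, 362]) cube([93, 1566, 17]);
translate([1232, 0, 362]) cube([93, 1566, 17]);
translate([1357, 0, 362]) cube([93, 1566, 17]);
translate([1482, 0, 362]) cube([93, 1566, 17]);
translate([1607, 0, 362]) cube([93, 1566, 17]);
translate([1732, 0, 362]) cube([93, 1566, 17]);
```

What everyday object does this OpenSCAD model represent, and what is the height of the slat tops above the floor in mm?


A bed frame. The slat-top height is 379 mm.

Four posts, four rails, and a row of slats — a bed frame. Slats sit on the rails at z = 167 + 195 = 362; with slat thickness 17, the top is 379 mm.
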